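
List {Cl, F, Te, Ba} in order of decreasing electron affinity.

F is in period 2, group 17; Cl is in period 3, group 17; Te is in period 5, group 16; Ba is in period 6, group 2.
EA tends to increase across a period and decrease down a group, though the pattern is less regular than for IE or radius.
Here both period and group differ, so the two effects have to be weighed against each other.
Te > Ba: relative to Ba, both the across-period and down-group shifts push Te's electron affinity up.
F > Te: both effects reinforce here, so F is clearly the higher of the two.
Cl > F: this pair runs against the simple trend — see the exception note.
Note the exception: Cl has a higher electron affinity than F, contrary to the simple trend — F's small 2p subshell makes the incoming electron feel strong e⁻–e⁻ repulsion, so Cl actually releases more energy on gaining an electron.
For reference (kJ/mol): F 328, Cl 349, Te 190, Ba 14.
So from highest to lowest: Cl > F > Te > Ba.

Cl > F > Te > Ba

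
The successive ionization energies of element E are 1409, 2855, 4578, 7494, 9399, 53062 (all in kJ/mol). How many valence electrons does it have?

Look for the largest jump between consecutive ionization energies: IE6/IE5 ≈ 5.6, far larger than any earlier ratio.
That jump marks the point where a core electron is being removed. So the atom has 5 valence electrons.

5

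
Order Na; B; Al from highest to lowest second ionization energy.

Na, B, Al

Consider each +1 ion: Na⁺ is the bare [Ne] core; B⁺ still has 2 valence electrons; Al⁺ still has 2 valence electrons.
Pulling an electron out of a noble-gas core costs far more than removing a remaining valence electron, so Na sits at the high end of IE_2.
Valence configurations: B⁺ [He]2s², Al⁺ [Ne]3s².
Tabulated IE_2 (kJ/mol): Na 4562, B 2427, Al 1817.
Overall IE_2 order: Al < B < Na.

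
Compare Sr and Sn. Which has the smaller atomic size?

Sn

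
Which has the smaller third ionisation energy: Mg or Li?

Mg

IE_3 is the cost of taking one more electron from the +2 cation: Mg²⁺ is the bare [Ne] core; Li²⁺ is already 1 electron into the core.
All of these are removing an electron from a noble-gas core or deeper; the smaller core (lower principal quantum number) is held far more tightly, and within a period the higher nuclear charge binds the same core more tightly.
Approximate IE_3 values (kJ/mol): Mg 7733, Li 11815.
Hence IE_3: Mg < Li.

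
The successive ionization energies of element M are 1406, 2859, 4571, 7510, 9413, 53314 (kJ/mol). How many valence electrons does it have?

Look for the largest jump between consecutive ionization energies: IE6/IE5 ≈ 5.7, far larger than any earlier ratio.
That jump marks the point where a core electron is being removed. So the atom has 5 valence electrons.

5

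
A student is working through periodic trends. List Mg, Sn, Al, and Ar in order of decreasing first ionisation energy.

Ar, Mg, Sn, Al

Mg is in period 3, group 2; Al is in period 3, group 13; Ar is in period 3, group 18; Sn is in period 5, group 14.
Removing the outermost electron gets harder across a period and easier down a group.
Neither a single period nor a single group — weigh both effects.
Sn > Al: the two effects oppose for this pair; the across-period effect wins (709 vs 578 kJ/mol).
Mg > Sn: the two effects oppose for this pair; the down-group effect wins (738 vs 709 kJ/mol).
Ar > Mg: both are in period 3; the period trend gives Ar the larger value.
Note the exception: Mg has a higher first ionization energy than Al, contrary to the simple trend — Al's single 3p electron is easier to remove than one from Mg's filled 3s².
Tabulated first ionization energy (kJ/mol): Mg 738, Al 578, Ar 1521, Sn 709.
So from highest to lowest: Ar > Mg > Sn > Al.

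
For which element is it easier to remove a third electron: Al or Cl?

Al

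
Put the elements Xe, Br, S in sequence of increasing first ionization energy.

S is in period 3, group 16; Br is in period 4, group 17; Xe is in period 5, group 18.
IE₁ increases left→right with effective nuclear charge and decreases top→bottom as the valence shell moves farther out.
A diagonal step moves right (one effect) and down (the opposite effect) at once.
Br > S: period and group pull opposite ways; the across-period shift dominates (1140 vs 1000 kJ/mol).
Xe > Br: period and group pull opposite ways; the across-period shift dominates (1170 vs 1140 kJ/mol).
For reference (kJ/mol): S 1000, Br 1140, Xe 1170.
So from lowest to highest: S < Br < Xe.

S < Br < Xe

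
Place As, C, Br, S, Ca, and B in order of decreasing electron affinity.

EA tends to increase across a period and decrease down a group, though the pattern is less regular than for IE or radius.
These span different periods and groups, so the two trends combine.
B > Ca: both effects reinforce here, so B is clearly the higher of the two.
As > B: period and group pull opposite ways; the across-period shift dominates (78 vs 27 kJ/mol).
C > As: the two effects oppose for this pair; the down-group effect wins (122 vs 78 kJ/mol).
S > C: the two effects oppose for this pair; the across-period effect wins (200 vs 122 kJ/mol).
Br > S: period and group pull opposite ways; the across-period shift dominates (325 vs 200 kJ/mol).
For reference (kJ/mol): B 27, C 122, S 200, Ca 2, As 78, Br 325.
So from highest to lowest: Br > S > C > As > B > Ca.

Br > S > C > As > B > Ca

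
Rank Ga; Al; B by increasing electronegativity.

Atoms toward the upper right of the periodic table pull bonding electrons most strongly.
All are in group 13; the group trend (electronegativity increases up the group) applies, with the exception below.
Note the exception: Ga has a higher electronegativity than Al, contrary to the simple trend — poor shielding by filled d (and f) subshells raises the heavier element's effective nuclear charge more than the simple down-group trend predicts.
Tabulated electronegativity (Pauling): B 2.04, Al 1.61, Ga 1.81.
So from lowest to highest: Al < Ga < B.

Al < Ga < B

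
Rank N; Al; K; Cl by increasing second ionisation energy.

Al, Cl, N, K

IE_2 is the cost of taking one more electron from the +1 cation: N⁺ still has 4 valence electrons; Al⁺ still has 2 valence electrons; K⁺ is the bare [Ar] core; Cl⁺ still has 6 valence electrons.
Breaking into a closed-shell core is much more expensive than removing a leftover valence electron — K has the largest IE_2 here.
Valence configurations: N⁺ [He]2s²2p², Al⁺ [Ne]3s², Cl⁺ [Ne]3s²3p⁴.
The numbers (kJ/mol): N 2856, Al 1817, K 3052, Cl 2298.
Hence IE_2: Al < Cl < N < K.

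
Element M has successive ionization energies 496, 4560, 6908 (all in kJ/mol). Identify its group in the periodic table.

Look for the largest jump between consecutive ionization energies: IE2/IE1 ≈ 9.2, far larger than any earlier ratio.
That jump marks the point where a core electron is being removed. So the atom has 1 valence electron.
A main-group element with 1 valence electron is in group 1.

Group 1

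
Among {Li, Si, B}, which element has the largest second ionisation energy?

Li

IE_2 is the cost of taking one more electron from the +1 cation: Li⁺ is the bare [He] core; Si⁺ still has 3 valence electrons; B⁺ still has 2 valence electrons.
Breaking into a closed-shell core is much more expensive than removing a leftover valence electron — Li has the largest IE_2 here.
Valence configurations: Si⁺ [Ne]3s²3p¹, B⁺ [He]2s².
The numbers (kJ/mol): Li 7298, Si 1577, B 2427.
So the second ionization energies run Si < B < Li.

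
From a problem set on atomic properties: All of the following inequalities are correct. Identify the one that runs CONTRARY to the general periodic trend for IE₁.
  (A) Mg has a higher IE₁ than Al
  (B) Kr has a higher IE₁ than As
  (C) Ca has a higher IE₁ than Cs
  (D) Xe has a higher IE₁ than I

(A)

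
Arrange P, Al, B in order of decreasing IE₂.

Consider each +1 ion: P⁺ still has 4 valence electrons; Al⁺ still has 2 valence electrons; B⁺ still has 2 valence electrons.
All are still removing valence electrons, so compare the +1 ions as you would atoms: IE_2 generally rises across a period (higher Z_eff) and falls down a group (larger shell), subject to the usual subshell exceptions.
Valence configurations: P⁺ [Ne]3s²3p², Al⁺ [Ne]3s², B⁺ [He]2s².
Approximate IE_2 values (kJ/mol): P 1907, Al 1817, B 2427.
Putting it together, IE_2: Al < P < B.

B, P, Al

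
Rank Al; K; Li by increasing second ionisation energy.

Al, K, Li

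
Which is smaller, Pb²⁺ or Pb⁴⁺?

Both ions have Z = 82 protons, but Pb⁴⁺ has lost more electrons, so its remaining electrons feel a larger effective nuclear charge per electron and are pulled in more tightly.
Higher positive charge → smaller ion, so Pb²⁺ > Pb⁴⁺.

Pb⁴⁺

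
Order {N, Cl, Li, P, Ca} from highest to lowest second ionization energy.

IE_2 is the cost of taking one more electron from the +1 cation: N⁺ still has 4 valence electrons; Cl⁺ still has 6 valence electrons; Li⁺ is the bare [He] core; P⁺ still has 4 valence electrons; Ca⁺ still has 1 valence electron.
Core electrons are held far more tightly than valence electrons, so Li tops the IE_2 order.
Valence configurations: N⁺ [He]2s²2p², Cl⁺ [Ne]3s²3p⁴, P⁺ [Ne]3s²3p², Ca⁺ [Ar]4s¹.
The numbers (kJ/mol): N 2856, Cl 2298, Li 7298, P 1907, Ca 1145.
So the second ionization energies run Ca < P < Cl < N < Li.

Li > N > Cl > P > Ca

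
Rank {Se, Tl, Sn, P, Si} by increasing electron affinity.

Tl, P, Sn, Si, Se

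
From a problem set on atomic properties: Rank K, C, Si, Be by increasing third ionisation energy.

Si < K < C < Be

After 2 electrons have been removed, what remains? K²⁺ is already 1 electron into the core; C²⁺ still has 2 valence electrons; Si²⁺ still has 2 valence electrons; Be²⁺ is the bare [He] core.
Usually core removal costs more than valence removal, but here the competition is close: a tightly held n=2 valence electron can cost more to remove than an n=3 core electron, so the actual values have to decide it.
Valence configurations: C²⁺ [He]2s², Si²⁺ [Ne]3s².
Approximate IE_3 values (kJ/mol): K 4420, C 4620, Si 3232, Be 14849.
Putting it together, IE_3: Si < K < C < Be.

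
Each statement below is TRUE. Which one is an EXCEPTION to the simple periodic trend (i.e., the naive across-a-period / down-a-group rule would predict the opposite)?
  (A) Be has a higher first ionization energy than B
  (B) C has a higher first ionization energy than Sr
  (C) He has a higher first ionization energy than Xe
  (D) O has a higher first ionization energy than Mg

The general trend: first ionization energy increases across a period and decreases down a group.
(A) Be (period 2, group 2) vs B (period 2, group 13): the stated order contradicts the simple trend.
(B) C (period 2, group 14) vs Sr (period 5, group 2): the stated order agrees with the simple trend.
(C) He (period 1, group 18) vs Xe (period 5, group 18): the stated order agrees with the simple trend.
(D) O (period 2, group 16) vs Mg (period 3, group 2): the stated order agrees with the simple trend.
The exception is (A): removing B's lone 2p electron is easier than breaking Be's filled 2s².

(A)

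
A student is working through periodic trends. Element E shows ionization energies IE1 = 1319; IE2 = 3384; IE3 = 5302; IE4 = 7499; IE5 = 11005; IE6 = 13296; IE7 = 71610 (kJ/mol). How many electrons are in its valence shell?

6

Look for the largest jump between consecutive ionization energies: IE7/IE6 ≈ 5.4, far larger than any earlier ratio.
That jump marks the point where a core electron is being removed. So the atom has 6 valence electrons.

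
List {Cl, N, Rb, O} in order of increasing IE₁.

Rb < Cl < O < N

N is in period 2, group 15; O is in period 2, group 16; Cl is in period 3, group 17; Rb is in period 5, group 1.
Across a period the outer electron is held more tightly (higher IE₁); down a group it sits in a higher shell, more shielded, and comes off more easily.
Here both period and group differ, so the two effects have to be weighed against each other.
Cl > Rb: both effects reinforce here, so Cl is clearly the higher of the two.
O > Cl: the two effects oppose for this pair; the down-group effect wins (1314 vs 1251 kJ/mol).
N > O: this pair runs against the simple trend — see the exception note.
Note the exception: N has a higher first ionization energy than O, contrary to the simple trend — pairing an electron in O's 2p⁴ costs repulsion energy, so O ionizes more easily than half-filled N (2p³).
For reference (kJ/mol): N 1402, O 1314, Cl 1251, Rb 403.
So from lowest to highest: Rb < Cl < O < N.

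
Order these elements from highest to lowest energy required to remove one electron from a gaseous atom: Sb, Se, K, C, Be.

C > Se > Be > Sb > K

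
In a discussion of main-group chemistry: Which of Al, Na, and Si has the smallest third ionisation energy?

Al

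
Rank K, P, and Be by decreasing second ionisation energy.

K > P > Be

After 1 electron has been removed, what remains? K⁺ is the bare [Ar] core; P⁺ still has 4 valence electrons; Be⁺ still has 1 valence electron.
Breaking into a closed-shell core is much more expensive than removing a leftover valence electron — K has the largest IE_2 here.
Valence configurations: P⁺ [Ne]3s²3p², Be⁺ [He]2s¹.
Approximate IE_2 values (kJ/mol): K 3052, P 1907, Be 1757.
Putting it together, IE_2: Be < P < K.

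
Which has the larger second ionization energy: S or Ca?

S

The second ionization energy removes an electron from the +1 ion. For each element: S⁺ still has 5 valence electrons; Ca⁺ still has 1 valence electron.
All are still removing valence electrons, so compare the +1 ions as you would atoms: IE_2 generally rises across a period (higher Z_eff) and falls down a group (larger shell), subject to the usual subshell exceptions.
Valence configurations: S⁺ [Ne]3s²3p³, Ca⁺ [Ar]4s¹.
Approximate IE_2 values (kJ/mol): S 2252, Ca 1145.
Putting it together, IE_2: Ca < S.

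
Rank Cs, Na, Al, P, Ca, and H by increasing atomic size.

H is in period 1, group 1; Na is in period 3, group 1; Al is in period 3, group 13; P is in period 3, group 15; Ca is in period 4, group 2; Cs is in period 6, group 1.
Radius decreases left→right (rising Z_eff, same n) and increases top→bottom (higher n).
Here both period and group differ, so the two effects have to be weighed against each other.
P > H: the two effects oppose for this pair; the down-group effect wins (111 vs 32 pm).
Al > P: both are in period 3; the period trend gives Al the larger value.
Na > Al: Na lies to the left of Al in period 3, so the across-period effect alone puts Na larger.
Ca > Na: period and group pull opposite ways; the down-group shift dominates (171 vs 155 pm).
Cs > Ca: both effects reinforce here, so Cs is clearly the larger of the two.
Tabulated atomic radius (pm): H 32, Na 155, Al 126, P 111, Ca 171, Cs 232.
So from smallest to largest: H < P < Al < Na < Ca < Cs.

H < P < Al < Na < Ca < Cs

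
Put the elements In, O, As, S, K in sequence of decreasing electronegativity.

O, S, As, In, K

O is in period 2, group 16; S is in period 3, group 16; K is in period 4, group 1; As is in period 4, group 15; In is in period 5, group 13.
EN rises left→right (higher Z_eff, smaller atoms) and falls top→bottom (larger, more shielded atoms).
Here both period and group differ, so the two effects have to be weighed against each other.
In > K: the two effects oppose for this pair; the across-period effect wins (1.78 vs 0.82).
As > In: relative to In, both the across-period and down-group shifts push As's electronegativity up.
S > As: relative to As, both the across-period and down-group shifts push S's electronegativity up.
O > S: O sits above S in group 16, so the down-group effect alone puts O higher.
For reference (Pauling): O 3.44, S 2.58, K 0.82, As 2.18, In 1.78.
So from highest to lowest: O > S > As > In > K.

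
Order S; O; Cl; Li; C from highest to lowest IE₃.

Li > O > C > Cl > S

After 2 electrons have been removed, what remains? S²⁺ still has 4 valence electrons; O²⁺ still has 4 valence electrons; Cl²⁺ still has 5 valence electrons; Li²⁺ is already 1 electron into the core; C²⁺ still has 2 valence electrons.
Pulling an electron out of a noble-gas core costs far more than removing a remaining valence electron, so Li sits at the high end of IE_3.
Valence configurations: S²⁺ [Ne]3s²3p², O²⁺ [He]2s²2p², Cl²⁺ [Ne]3s²3p³, C²⁺ [He]2s².
The numbers (kJ/mol): S 3357, O 5300, Cl 3822, Li 11815, C 4620.
So the third ionization energies run S < Cl < C < O < Li.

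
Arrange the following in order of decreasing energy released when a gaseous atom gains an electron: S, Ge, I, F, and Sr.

F, I, S, Ge, Sr

EA tends to increase across a period and decrease down a group, though the pattern is less regular than for IE or radius.
These span different periods and groups, so the two trends combine.
Ge > Sr: both effects reinforce here, so Ge is clearly the higher of the two.
S > Ge: relative to Ge, both the across-period and down-group shifts push S's electron affinity up.
I > S: the two effects oppose for this pair; the across-period effect wins (295 vs 200 kJ/mol).
F > I: they share group 17; the group trend gives F the larger value.
Tabulated electron affinity (kJ/mol): F 328, S 200, Ge 119, Sr 5, I 295.
So from highest to lowest: F > I > S > Ge > Sr.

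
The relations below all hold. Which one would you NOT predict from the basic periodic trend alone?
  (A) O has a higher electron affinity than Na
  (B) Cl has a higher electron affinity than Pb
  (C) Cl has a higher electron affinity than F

(C)

The general trend: electron affinity increases across a period and decreases down a group.
(A) O (period 2, group 16) vs Na (period 3, group 1): the stated order agrees with the simple trend.
(B) Cl (period 3, group 17) vs Pb (period 6, group 14): the stated order agrees with the simple trend.
(C) Cl (period 3, group 17) vs F (period 2, group 17): the stated order contradicts the simple trend.
The exception is (C): F's small 2p subshell makes the incoming electron feel strong e⁻–e⁻ repulsion, so Cl actually releases more energy on gaining an electron.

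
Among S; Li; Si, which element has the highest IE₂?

Li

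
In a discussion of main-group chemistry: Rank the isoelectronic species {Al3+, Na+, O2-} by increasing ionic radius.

Al3+ < Na+ < O2-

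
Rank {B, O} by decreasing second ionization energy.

O > B

After 1 electron has been removed, what remains? B⁺ still has 2 valence electrons; O⁺ still has 5 valence electrons.
All are still removing valence electrons, so compare the +1 ions as you would atoms: IE_2 generally rises across a period (higher Z_eff) and falls down a group (larger shell), subject to the usual subshell exceptions.
Valence configurations: B⁺ [He]2s², O⁺ [He]2s²2p³.
The numbers (kJ/mol): B 2427, O 3388.
Overall IE_2 order: B < O.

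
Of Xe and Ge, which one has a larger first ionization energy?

Removing the outermost electron gets harder across a period and easier down a group.
Neither a single period nor a single group — weigh both effects.
Xe > Ge: the two effects oppose for this pair; the across-period effect wins (1170 vs 762 kJ/mol).
For reference (kJ/mol): Ge 762, Xe 1170.
So Xe has the larger first ionization energy (Xe > Ge).

Xe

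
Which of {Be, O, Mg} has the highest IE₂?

O

Consider each +1 ion: Be⁺ still has 1 valence electron; O⁺ still has 5 valence electrons; Mg⁺ still has 1 valence electron.
All are still removing valence electrons, so compare the +1 ions as you would atoms: IE_2 generally rises across a period (higher Z_eff) and falls down a group (larger shell), subject to the usual subshell exceptions.
Valence configurations: Be⁺ [He]2s¹, O⁺ [He]2s²2p³, Mg⁺ [Ne]3s¹.
Tabulated IE_2 (kJ/mol): Be 1757, O 3388, Mg 1451.
Overall IE_2 order: Mg < Be < O.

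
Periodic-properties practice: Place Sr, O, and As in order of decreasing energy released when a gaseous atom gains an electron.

O is in period 2, group 16; As is in period 4, group 15; Sr is in period 5, group 2.
Adding an electron releases more energy for atoms nearer the top right (short of the noble gases).
Neither a single period nor a single group — weigh both effects.
As > Sr: relative to Sr, both the across-period and down-group shifts push As's electron affinity up.
O > As: both effects reinforce here, so O is clearly the higher of the two.
For reference (kJ/mol): O 141, As 78, Sr 5.
So from highest to lowest: O > As > Sr.

O > As > Sr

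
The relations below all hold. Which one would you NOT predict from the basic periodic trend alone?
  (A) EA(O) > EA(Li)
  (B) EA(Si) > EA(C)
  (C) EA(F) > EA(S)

The general trend: electron affinity increases across a period and decreases down a group.
(A) O (period 2, group 16) vs Li (period 2, group 1): the stated order agrees with the simple trend.
(B) Si (period 3, group 14) vs C (period 2, group 14): the stated order contradicts the simple trend.
(C) F (period 2, group 17) vs S (period 3, group 16): the stated order agrees with the simple trend.
The exception is (B): Si's larger, more diffuse 3p orbitals accept an added electron slightly more readily than C's compact 2p.

(B)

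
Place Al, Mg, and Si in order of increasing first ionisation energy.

Al, Mg, Si

Mg is in period 3, group 2; Al is in period 3, group 13; Si is in period 3, group 14.
IE₁ increases left→right with effective nuclear charge and decreases top→bottom as the valence shell moves farther out.
All lie in period 3; the across-period trend (first ionization energy increases left to right) applies, with the exception below.
Note the exception: Mg has a higher first ionization energy than Al, contrary to the simple trend — Al's single 3p electron is easier to remove than one from Mg's filled 3s².
Tabulated first ionization energy (kJ/mol): Mg 738, Al 578, Si 786.
So from lowest to highest: Al < Mg < Si.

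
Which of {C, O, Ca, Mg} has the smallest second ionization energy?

The second ionization energy removes an electron from the +1 ion. For each element: C⁺ still has 3 valence electrons; O⁺ still has 5 valence electrons; Ca⁺ still has 1 valence electron; Mg⁺ still has 1 valence electron.
All are still removing valence electrons, so compare the +1 ions as you would atoms: IE_2 generally rises across a period (higher Z_eff) and falls down a group (larger shell), subject to the usual subshell exceptions.
Valence configurations: C⁺ [He]2s²2p¹, O⁺ [He]2s²2p³, Ca⁺ [Ar]4s¹, Mg⁺ [Ne]3s¹.
Tabulated IE_2 (kJ/mol): C 2353, O 3388, Ca 1145, Mg 1451.
Putting it together, IE_2: Ca < Mg < C < O.

Ca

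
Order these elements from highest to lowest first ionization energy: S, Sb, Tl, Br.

Br, S, Sb, Tl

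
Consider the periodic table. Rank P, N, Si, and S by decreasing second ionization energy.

N > S > P > Si

Consider each +1 ion: P⁺ still has 4 valence electrons; N⁺ still has 4 valence electrons; Si⁺ still has 3 valence electrons; S⁺ still has 5 valence electrons.
All are still removing valence electrons, so compare the +1 ions as you would atoms: IE_2 generally rises across a period (higher Z_eff) and falls down a group (larger shell), subject to the usual subshell exceptions.
Valence configurations: P⁺ [Ne]3s²3p², N⁺ [He]2s²2p², Si⁺ [Ne]3s²3p¹, S⁺ [Ne]3s²3p³.
The numbers (kJ/mol): P 1907, N 2856, Si 1577, S 2252.
Putting it together, IE_2: Si < P < S < N.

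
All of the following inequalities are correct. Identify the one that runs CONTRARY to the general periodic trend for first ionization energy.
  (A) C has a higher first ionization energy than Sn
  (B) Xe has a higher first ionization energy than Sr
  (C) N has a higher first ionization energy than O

The general trend: first ionization energy increases across a period and decreases down a group.
(A) C (period 2, group 14) vs Sn (period 5, group 14): the stated order agrees with the simple trend.
(B) Xe (period 5, group 18) vs Sr (period 5, group 2): the stated order agrees with the simple trend.
(C) N (period 2, group 15) vs O (period 2, group 16): the stated order contradicts the simple trend.
The exception is (C): pairing an electron in O's 2p⁴ costs repulsion energy, so O ionizes more easily than half-filled N (2p³).

(C)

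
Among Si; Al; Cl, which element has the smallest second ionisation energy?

Si

IE_2 is the cost of taking one more electron from the +1 cation: Si⁺ still has 3 valence electrons; Al⁺ still has 2 valence electrons; Cl⁺ still has 6 valence electrons.
All are still removing valence electrons, so compare the +1 ions as you would atoms: IE_2 generally rises across a period (higher Z_eff) and falls down a group (larger shell), subject to the usual subshell exceptions.
Valence configurations: Si⁺ [Ne]3s²3p¹, Al⁺ [Ne]3s², Cl⁺ [Ne]3s²3p⁴.
Si⁺ loses a lone 3p electron whereas Al⁺ must break into a filled 3s² pair, so IE_2(Al) > IE_2(Si) even though Si has the higher nuclear charge.
The numbers (kJ/mol): Si 1577, Al 1817, Cl 2298.
So the second ionization energies run Si < Al < Cl.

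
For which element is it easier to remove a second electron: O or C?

C

IE_2 is the cost of taking one more electron from the +1 cation: O⁺ still has 5 valence electrons; C⁺ still has 3 valence electrons.
All are still removing valence electrons, so compare the +1 ions as you would atoms: IE_2 generally rises across a period (higher Z_eff) and falls down a group (larger shell), subject to the usual subshell exceptions.
Valence configurations: O⁺ [He]2s²2p³, C⁺ [He]2s²2p¹.
The numbers (kJ/mol): O 3388, C 2353.
Hence IE_2: C < O.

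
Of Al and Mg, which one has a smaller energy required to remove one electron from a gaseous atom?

Mg is in period 3, group 2; Al is in period 3, group 13.
Removing the outermost electron gets harder across a period and easier down a group.
All lie in period 3; the across-period trend (first ionization energy increases left to right) applies, with the exception below.
Note the exception: Mg has a higher first ionization energy than Al, contrary to the simple trend — Al's single 3p electron is easier to remove than one from Mg's filled 3s².
For reference (kJ/mol): Mg 738, Al 578.
So Al has the smaller energy required to remove one electron from a gaseous atom (Al < Mg).

Al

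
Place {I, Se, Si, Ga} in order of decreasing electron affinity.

Si is in period 3, group 14; Ga is in period 4, group 13; Se is in period 4, group 16; I is in period 5, group 17.
EA tends to increase across a period and decrease down a group, though the pattern is less regular than for IE or radius.
Here both period and group differ, so the two effects have to be weighed against each other.
Si > Ga: relative to Ga, both the across-period and down-group shifts push Si's electron affinity up.
Se > Si: the two effects oppose for this pair; the across-period effect wins (195 vs 134 kJ/mol).
I > Se: the two effects oppose for this pair; the across-period effect wins (295 vs 195 kJ/mol).
Approximate values (kJ/mol): Si 134, Ga 29, Se 195, I 295.
So from highest to lowest: I > Se > Si > Ga.

I > Se > Si > Ga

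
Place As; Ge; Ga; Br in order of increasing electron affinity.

Ga, As, Ge, Br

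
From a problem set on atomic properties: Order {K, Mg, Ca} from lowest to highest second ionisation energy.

IE_2 is the cost of taking one more electron from the +1 cation: K⁺ is the bare [Ar] core; Mg⁺ still has 1 valence electron; Ca⁺ still has 1 valence electron.
Core electrons are held far more tightly than valence electrons, so K tops the IE_2 order.
Valence configurations: Mg⁺ [Ne]3s¹, Ca⁺ [Ar]4s¹.
Tabulated IE_2 (kJ/mol): K 3052, Mg 1451, Ca 1145.
So the second ionization energies run Ca < Mg < K.

Ca, Mg, K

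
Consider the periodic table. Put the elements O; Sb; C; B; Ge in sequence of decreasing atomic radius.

B is in period 2, group 13; C is in period 2, group 14; O is in period 2, group 16; Ge is in period 4, group 14; Sb is in period 5, group 15.
Atomic radius shrinks across a period as nuclear charge pulls the same shell inward, and grows down a group as new shells are added.
These span different periods and groups, so the two trends combine.
C > O: both are in period 2; the period trend gives C the larger value.
B > C: B lies to the left of C in period 2, so the across-period effect alone puts B larger.
Ge > B: period and group pull opposite ways; the down-group shift dominates (121 vs 85 pm).
Sb > Ge: period and group pull opposite ways; the down-group shift dominates (140 vs 121 pm).
Tabulated atomic radius (pm): B 85, C 75, O 63, Ge 121, Sb 140.
So from largest to smallest: Sb > Ge > B > C > O.

Sb, Ge, B, C, O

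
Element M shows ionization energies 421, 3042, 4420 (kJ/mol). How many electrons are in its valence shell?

1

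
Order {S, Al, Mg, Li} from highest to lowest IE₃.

After 2 electrons have been removed, what remains? S²⁺ still has 4 valence electrons; Al²⁺ still has 1 valence electron; Mg²⁺ is the bare [Ne] core; Li²⁺ is already 1 electron into the core.
Core electrons are held far more tightly than valence electrons, so Mg and Li top the IE_3 order.
Valence configurations: S²⁺ [Ne]3s²3p², Al²⁺ [Ne]3s¹.
Approximate IE_3 values (kJ/mol): S 3357, Al 2745, Mg 7733, Li 11815.
So the third ionization energies run Al < S < Mg < Li.

Li, Mg, S, Al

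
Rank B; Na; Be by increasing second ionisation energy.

Be < B < Na

After 1 electron has been removed, what remains? B⁺ still has 2 valence electrons; Na⁺ is the bare [Ne] core; Be⁺ still has 1 valence electron.
Pulling an electron out of a noble-gas core costs far more than removing a remaining valence electron, so Na sits at the high end of IE_2.
Valence configurations: B⁺ [He]2s², Be⁺ [He]2s¹.
The numbers (kJ/mol): B 2427, Na 4562, Be 1757.
So the second ionization energies run Be < B < Na.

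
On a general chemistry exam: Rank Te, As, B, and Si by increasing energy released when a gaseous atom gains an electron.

B is in period 2, group 13; Si is in period 3, group 14; As is in period 4, group 15; Te is in period 5, group 16.
Adding an electron releases more energy for atoms nearer the top right (short of the noble gases).
A diagonal step moves right (one effect) and down (the opposite effect) at once.
As > B: period and group pull opposite ways; the across-period shift dominates (78 vs 27 kJ/mol).
Si > As: the two effects oppose for this pair; the down-group effect wins (134 vs 78 kJ/mol).
Te > Si: the two effects oppose for this pair; the across-period effect wins (190 vs 134 kJ/mol).
Tabulated electron affinity (kJ/mol): B 27, Si 134, As 78, Te 190.
So from lowest to highest: B < As < Si < Te.

B, As, Si, Te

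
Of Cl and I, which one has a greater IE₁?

Cl

IE₁ increases left→right with effective nuclear charge and decreases top→bottom as the valence shell moves farther out.
All are in group 17, so first ionization energy increases up the group.
So Cl has the greater IE₁ (Cl > I).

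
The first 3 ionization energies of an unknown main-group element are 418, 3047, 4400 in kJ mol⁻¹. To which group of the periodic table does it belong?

Look for the largest jump between consecutive ionization energies: IE2/IE1 ≈ 7.3, far larger than any earlier ratio.
That jump marks the point where a core electron is being removed. So the atom has 1 valence electron.
A main-group element with 1 valence electron is in group 1.

Group 1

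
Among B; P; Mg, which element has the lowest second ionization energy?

After 1 electron has been removed, what remains? B⁺ still has 2 valence electrons; P⁺ still has 4 valence electrons; Mg⁺ still has 1 valence electron.
All are still removing valence electrons, so compare the +1 ions as you would atoms: IE_2 generally rises across a period (higher Z_eff) and falls down a group (larger shell), subject to the usual subshell exceptions.
Valence configurations: B⁺ [He]2s², P⁺ [Ne]3s²3p², Mg⁺ [Ne]3s¹.
The numbers (kJ/mol): B 2427, P 1907, Mg 1451.
Overall IE_2 order: Mg < P < B.

Mg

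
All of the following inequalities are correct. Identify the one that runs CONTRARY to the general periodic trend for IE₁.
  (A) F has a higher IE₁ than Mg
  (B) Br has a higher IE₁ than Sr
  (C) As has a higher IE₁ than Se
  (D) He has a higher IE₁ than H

(C)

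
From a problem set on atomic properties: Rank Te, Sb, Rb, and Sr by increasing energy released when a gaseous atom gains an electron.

Sr < Rb < Sb < Te

EA tends to increase across a period and decrease down a group, though the pattern is less regular than for IE or radius.
All lie in period 5; the across-period trend (electron affinity increases left to right) applies, with the exception below.
Note the exception: Rb has a higher electron affinity than Sr, contrary to the simple trend — adding an electron to Sr (ns²) has to open a new, higher-energy np subshell, which is unfavourable.
Approximate values (kJ/mol): Rb 47, Sr 5, Sb 103, Te 190.
So from lowest to highest: Sr < Rb < Sb < Te.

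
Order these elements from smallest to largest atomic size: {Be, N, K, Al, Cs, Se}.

N < Be < Se < Al < K < Cs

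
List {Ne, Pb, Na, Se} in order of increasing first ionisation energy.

Ne is in period 2, group 18; Na is in period 3, group 1; Se is in period 4, group 16; Pb is in period 6, group 14.
IE₁ increases left→right with effective nuclear charge and decreases top→bottom as the valence shell moves farther out.
Neither a single period nor a single group — weigh both effects.
Pb > Na: the two effects oppose for this pair; the across-period effect wins (716 vs 496 kJ/mol).
Se > Pb: both effects reinforce here, so Se is clearly the higher of the two.
Ne > Se: relative to Se, both the across-period and down-group shifts push Ne's first ionization energy up.
For reference (kJ/mol): Ne 2081, Na 496, Se 941, Pb 716.
So from lowest to highest: Na < Pb < Se < Ne.

Na < Pb < Se < Ne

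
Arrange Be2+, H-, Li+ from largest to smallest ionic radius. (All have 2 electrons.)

H-, Li+, Be2+

All of these have 2 electrons, so size is governed by nuclear charge alone: the more protons, the stronger the pull on the same electron cloud, and the smaller the ion.
Nuclear charges: Be2+ (Z=4), Li+ (Z=3), H- (Z=1).
Largest to smallest: H- > Li+ > Be2+.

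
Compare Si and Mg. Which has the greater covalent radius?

Mg

Mg is in period 3, group 2; Si is in period 3, group 14.
Moving right in a period, electrons are added to the same shell under a stronger nuclear pull, so atoms get smaller; moving down, a new shell is opened and atoms get larger.
All lie in period 3, so atomic radius increases right to left.
So Mg has the greater covalent radius (Mg > Si).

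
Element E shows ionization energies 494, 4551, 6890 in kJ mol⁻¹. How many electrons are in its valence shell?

Look for the largest jump between consecutive ionization energies: IE2/IE1 ≈ 9.2, far larger than any earlier ratio.
That jump marks the point where a core electron is being removed. So the atom has 1 valence electron.

1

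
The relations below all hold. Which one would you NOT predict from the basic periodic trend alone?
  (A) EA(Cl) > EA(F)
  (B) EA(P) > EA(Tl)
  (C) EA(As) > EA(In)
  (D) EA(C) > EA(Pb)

(A)

The general trend: electron affinity increases across a period and decreases down a group.
(A) Cl (period 3, group 17) vs F (period 2, group 17): the stated order contradicts the simple trend.
(B) P (period 3, group 15) vs Tl (period 6, group 13): the stated order agrees with the simple trend.
(C) As (period 4, group 15) vs In (period 5, group 13): the stated order agrees with the simple trend.
(D) C (period 2, group 14) vs Pb (period 6, group 14): the stated order agrees with the simple trend.
The exception is (A): F's small 2p subshell makes the incoming electron feel strong e⁻–e⁻ repulsion, so Cl actually releases more energy on gaining an electron.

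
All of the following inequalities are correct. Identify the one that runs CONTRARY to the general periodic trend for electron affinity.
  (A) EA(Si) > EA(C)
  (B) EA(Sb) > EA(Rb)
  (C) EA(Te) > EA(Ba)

The general trend: electron affinity increases across a period and decreases down a group.
(A) Si (period 3, group 14) vs C (period 2, group 14): the stated order contradicts the simple trend.
(B) Sb (period 5, group 15) vs Rb (period 5, group 1): the stated order agrees with the simple trend.
(C) Te (period 5, group 16) vs Ba (period 6, group 2): the stated order agrees with the simple trend.
The exception is (A): Si's larger, more diffuse 3p orbitals accept an added electron slightly more readily than C's compact 2p.

(A)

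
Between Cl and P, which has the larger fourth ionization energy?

The fourth ionization energy removes an electron from the +3 ion. For each element: Cl³⁺ still has 4 valence electrons; P³⁺ still has 2 valence electrons.
All are still removing valence electrons, so compare the +3 ions as you would atoms: IE_4 generally rises across a period (higher Z_eff) and falls down a group (larger shell), subject to the usual subshell exceptions.
Valence configurations: Cl³⁺ [Ne]3s²3p², P³⁺ [Ne]3s².
Tabulated IE_4 (kJ/mol): Cl 5159, P 4964.
Putting it together, IE_4: P < Cl.

Cl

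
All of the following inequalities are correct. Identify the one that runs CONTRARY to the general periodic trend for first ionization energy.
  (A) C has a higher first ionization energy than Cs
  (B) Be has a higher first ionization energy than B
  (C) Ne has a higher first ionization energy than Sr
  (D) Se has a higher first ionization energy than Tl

The general trend: first ionization energy increases across a period and decreases down a group.
(A) C (period 2, group 14) vs Cs (period 6, group 1): the stated order agrees with the simple trend.
(B) Be (period 2, group 2) vs B (period 2, group 13): the stated order contradicts the simple trend.
(C) Ne (period 2, group 18) vs Sr (period 5, group 2): the stated order agrees with the simple trend.
(D) Se (period 4, group 16) vs Tl (period 6, group 13): the stated order agrees with the simple trend.
The exception is (B): removing B's lone 2p electron is easier than breaking Be's filled 2s².

(B)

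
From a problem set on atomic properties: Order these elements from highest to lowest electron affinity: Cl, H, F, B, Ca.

Cl, F, H, B, Ca

Electron affinity generally becomes more exothermic across a period toward the halogens and less exothermic down a group.
These span different periods and groups, so the two trends combine.
B > Ca: both effects reinforce here, so B is clearly the higher of the two.
H > B: the two effects oppose for this pair; the down-group effect wins (73 vs 27 kJ/mol).
F > H: the two effects oppose for this pair; the across-period effect wins (328 vs 73 kJ/mol).
Cl > F: this pair runs against the simple trend — see the exception note.
Note the exception: Cl has a higher electron affinity than F, contrary to the simple trend — F's small 2p subshell makes the incoming electron feel strong e⁻–e⁻ repulsion, so Cl actually releases more energy on gaining an electron.
Approximate values (kJ/mol): H 73, B 27, F 328, Cl 349, Ca 2.
So from highest to lowest: Cl > F > H > B > Ca.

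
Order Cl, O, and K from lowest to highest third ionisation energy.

Cl < K < O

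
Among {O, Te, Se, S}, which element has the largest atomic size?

Te

O is in period 2, group 16; S is in period 3, group 16; Se is in period 4, group 16; Te is in period 5, group 16.
Across a period the added protons contract the valence shell; down a group each new principal shell makes the atom larger.
All are in group 16, so atomic radius increases down the group.
The largest atomic size among these belongs to Te.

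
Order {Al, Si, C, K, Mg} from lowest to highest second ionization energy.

Consider each +1 ion: Al⁺ still has 2 valence electrons; Si⁺ still has 3 valence electrons; C⁺ still has 3 valence electrons; K⁺ is the bare [Ar] core; Mg⁺ still has 1 valence electron.
Core electrons are held far more tightly than valence electrons, so K tops the IE_2 order.
Valence configurations: Al⁺ [Ne]3s², Si⁺ [Ne]3s²3p¹, C⁺ [He]2s²2p¹, Mg⁺ [Ne]3s¹.
Si⁺ loses a lone 3p electron whereas Al⁺ must break into a filled 3s² pair, so IE_2(Al) > IE_2(Si) even though Si has the higher nuclear charge.
The numbers (kJ/mol): Al 1817, Si 1577, C 2353, K 3052, Mg 1451.
Overall IE_2 order: Mg < Si < Al < C < K.

Mg < Si < Al < C < K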